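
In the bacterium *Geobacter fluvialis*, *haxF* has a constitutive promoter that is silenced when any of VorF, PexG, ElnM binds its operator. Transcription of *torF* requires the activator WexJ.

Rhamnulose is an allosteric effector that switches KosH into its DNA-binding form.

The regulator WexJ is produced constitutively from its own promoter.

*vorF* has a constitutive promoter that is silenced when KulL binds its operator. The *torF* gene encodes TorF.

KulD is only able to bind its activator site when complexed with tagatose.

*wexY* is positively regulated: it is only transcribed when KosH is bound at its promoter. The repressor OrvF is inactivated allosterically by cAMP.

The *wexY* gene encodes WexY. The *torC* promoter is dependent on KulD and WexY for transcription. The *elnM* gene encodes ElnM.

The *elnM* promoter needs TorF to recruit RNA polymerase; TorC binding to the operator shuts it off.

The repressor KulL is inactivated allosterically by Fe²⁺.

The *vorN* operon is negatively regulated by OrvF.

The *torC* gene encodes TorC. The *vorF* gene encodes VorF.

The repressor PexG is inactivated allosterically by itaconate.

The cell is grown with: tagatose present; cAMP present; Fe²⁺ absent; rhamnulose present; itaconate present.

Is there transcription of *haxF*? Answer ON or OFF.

Fe²⁺ is absent, so KulL is active.
With repressor KulL bound, *vorF* is not transcribed.
So VorF is not produced.
Itaconate is present, so PexG is inactive.
WexJ is produced constitutively and is active.
No repressor is bound and WexJ is active, so *torF* is transcribed.
So TorF is produced and active.
Tagatose is present, so KulD is active.
Rhamnulose is present, so KosH is active.
No repressor is bound and KosH is active, so *wexY* is transcribed.
So WexY is produced and active.
No repressor is bound and KulD and WexY are active, so *torC* is transcribed.
So TorC is produced and active.
With repressor TorC bound, *elnM* is not transcribed.
So ElnM is not produced.
With no repressor bound, *haxF* is transcribed.

ON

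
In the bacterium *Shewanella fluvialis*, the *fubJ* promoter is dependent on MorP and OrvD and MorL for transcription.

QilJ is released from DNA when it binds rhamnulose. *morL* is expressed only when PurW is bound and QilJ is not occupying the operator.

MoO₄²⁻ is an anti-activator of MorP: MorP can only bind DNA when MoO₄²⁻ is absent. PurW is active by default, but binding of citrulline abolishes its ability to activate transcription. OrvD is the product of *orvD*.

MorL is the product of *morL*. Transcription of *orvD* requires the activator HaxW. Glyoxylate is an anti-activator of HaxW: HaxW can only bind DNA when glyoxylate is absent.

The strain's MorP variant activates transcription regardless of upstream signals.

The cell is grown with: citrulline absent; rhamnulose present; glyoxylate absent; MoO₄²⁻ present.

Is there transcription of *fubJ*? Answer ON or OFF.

MorP is constitutively active in this strain.
Glyoxylate is absent, so HaxW is active.
No repressor is bound and HaxW is active, so *orvD* is transcribed.
So OrvD is produced and active.
Rhamnulose is present, so QilJ is inactive.
Citrulline is absent, so PurW is active.
No repressor is bound and PurW is active, so *morL* is transcribed.
So MorL is produced and active.
No repressor is bound and MorP and OrvD and MorL are active, so *fubJ* is transcribed.

ON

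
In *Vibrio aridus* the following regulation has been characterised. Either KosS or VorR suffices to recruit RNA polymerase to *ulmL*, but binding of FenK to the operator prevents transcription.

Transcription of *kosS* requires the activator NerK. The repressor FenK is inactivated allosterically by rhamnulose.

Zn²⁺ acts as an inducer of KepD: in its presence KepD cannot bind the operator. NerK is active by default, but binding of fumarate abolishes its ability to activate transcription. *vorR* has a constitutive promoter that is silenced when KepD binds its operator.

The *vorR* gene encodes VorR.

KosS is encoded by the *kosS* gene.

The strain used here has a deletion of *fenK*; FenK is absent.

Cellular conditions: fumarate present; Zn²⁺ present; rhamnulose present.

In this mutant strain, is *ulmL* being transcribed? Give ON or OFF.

ON

Fumarate is present, so NerK is inactive.
Required activator NerK is absent, so *kosS* is not transcribed.
So KosS is not produced.
FenK is non-functional in this strain, so it has no effect.
Zn²⁺ is present, so KepD is inactive.
With no repressor bound, *vorR* is transcribed.
So VorR is produced and active.
Activator VorR is present, so *ulmL* is transcribed.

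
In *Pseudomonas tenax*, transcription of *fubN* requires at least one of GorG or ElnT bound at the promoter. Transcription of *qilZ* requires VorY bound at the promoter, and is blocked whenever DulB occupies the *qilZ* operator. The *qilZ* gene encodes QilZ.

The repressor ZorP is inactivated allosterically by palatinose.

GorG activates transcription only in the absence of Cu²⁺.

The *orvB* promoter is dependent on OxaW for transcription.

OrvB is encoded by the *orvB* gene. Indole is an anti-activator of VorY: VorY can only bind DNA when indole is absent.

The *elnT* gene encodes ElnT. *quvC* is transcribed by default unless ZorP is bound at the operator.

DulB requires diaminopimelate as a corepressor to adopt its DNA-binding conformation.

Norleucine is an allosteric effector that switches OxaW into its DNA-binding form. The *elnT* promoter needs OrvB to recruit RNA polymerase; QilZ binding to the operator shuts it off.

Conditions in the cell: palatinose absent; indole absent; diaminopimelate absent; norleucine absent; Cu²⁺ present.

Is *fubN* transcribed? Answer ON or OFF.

Cu²⁺ is present, so GorG is inactive.
Norleucine is absent, so OxaW is inactive.
Required activator OxaW is absent, so *orvB* is not transcribed.
So OrvB is not produced.
Indole is absent, so VorY is active.
Diaminopimelate is absent, so DulB is inactive.
No repressor is bound and VorY is active, so *qilZ* is transcribed.
So QilZ is produced and active.
With repressor QilZ bound, *elnT* is not transcribed.
So ElnT is not produced.
No activator is available at the *fubN* promoter, so *fubN* is not transcribed.

OFF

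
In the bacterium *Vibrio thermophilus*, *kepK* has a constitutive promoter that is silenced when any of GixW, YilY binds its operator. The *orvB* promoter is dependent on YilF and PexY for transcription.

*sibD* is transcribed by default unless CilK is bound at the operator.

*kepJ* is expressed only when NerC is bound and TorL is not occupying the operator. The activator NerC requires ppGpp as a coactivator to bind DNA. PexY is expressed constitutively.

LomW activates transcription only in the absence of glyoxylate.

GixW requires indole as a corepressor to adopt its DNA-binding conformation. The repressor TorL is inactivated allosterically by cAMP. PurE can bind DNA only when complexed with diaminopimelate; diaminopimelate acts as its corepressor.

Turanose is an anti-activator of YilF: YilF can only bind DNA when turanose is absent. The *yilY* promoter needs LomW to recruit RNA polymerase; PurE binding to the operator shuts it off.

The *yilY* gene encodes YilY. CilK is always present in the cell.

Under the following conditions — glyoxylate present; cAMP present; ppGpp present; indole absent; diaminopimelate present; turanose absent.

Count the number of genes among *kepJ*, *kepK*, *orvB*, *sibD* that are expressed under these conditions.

cAMP is present, so TorL is inactive.
ppGpp is present, so NerC is active.
No repressor is bound and NerC is active, so *kepJ* is transcribed.
→ *kepJ* is ON.
Indole is absent, so GixW is inactive.
Diaminopimelate is present, so PurE is active.
Glyoxylate is present, so LomW is inactive.
With repressor PurE bound, *yilY* is not transcribed.
So YilY is not produced.
With no repressor bound, *kepK* is transcribed.
→ *kepK* is ON.
Turanose is absent, so YilF is active.
PexY is produced constitutively and is active.
No repressor is bound and YilF and PexY are active, so *orvB* is transcribed.
→ *orvB* is ON.
CilK is produced constitutively and is active.
With repressor CilK bound, *sibD* is not transcribed.
→ *sibD* is OFF.
3 of the 4 genes are transcribed.

3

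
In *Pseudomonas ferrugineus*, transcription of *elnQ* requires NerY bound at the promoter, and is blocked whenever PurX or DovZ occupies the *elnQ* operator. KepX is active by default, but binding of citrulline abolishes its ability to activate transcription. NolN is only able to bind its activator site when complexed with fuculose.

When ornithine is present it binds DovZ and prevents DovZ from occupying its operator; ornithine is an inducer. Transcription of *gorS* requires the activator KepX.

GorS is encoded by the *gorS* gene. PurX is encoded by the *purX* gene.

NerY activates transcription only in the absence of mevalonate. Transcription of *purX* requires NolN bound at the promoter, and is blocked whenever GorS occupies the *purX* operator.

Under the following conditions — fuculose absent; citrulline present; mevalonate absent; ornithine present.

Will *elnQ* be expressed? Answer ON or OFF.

Fuculose is absent, so NolN is inactive.
Citrulline is present, so KepX is inactive.
Required activator KepX is absent, so *gorS* is not transcribed.
So GorS is not produced.
Required activator NolN is absent, so *purX* is not transcribed.
So PurX is not produced.
Ornithine is present, so DovZ is inactive.
Mevalonate is absent, so NerY is active.
No repressor is bound and NerY is active, so *elnQ* is transcribed.

ON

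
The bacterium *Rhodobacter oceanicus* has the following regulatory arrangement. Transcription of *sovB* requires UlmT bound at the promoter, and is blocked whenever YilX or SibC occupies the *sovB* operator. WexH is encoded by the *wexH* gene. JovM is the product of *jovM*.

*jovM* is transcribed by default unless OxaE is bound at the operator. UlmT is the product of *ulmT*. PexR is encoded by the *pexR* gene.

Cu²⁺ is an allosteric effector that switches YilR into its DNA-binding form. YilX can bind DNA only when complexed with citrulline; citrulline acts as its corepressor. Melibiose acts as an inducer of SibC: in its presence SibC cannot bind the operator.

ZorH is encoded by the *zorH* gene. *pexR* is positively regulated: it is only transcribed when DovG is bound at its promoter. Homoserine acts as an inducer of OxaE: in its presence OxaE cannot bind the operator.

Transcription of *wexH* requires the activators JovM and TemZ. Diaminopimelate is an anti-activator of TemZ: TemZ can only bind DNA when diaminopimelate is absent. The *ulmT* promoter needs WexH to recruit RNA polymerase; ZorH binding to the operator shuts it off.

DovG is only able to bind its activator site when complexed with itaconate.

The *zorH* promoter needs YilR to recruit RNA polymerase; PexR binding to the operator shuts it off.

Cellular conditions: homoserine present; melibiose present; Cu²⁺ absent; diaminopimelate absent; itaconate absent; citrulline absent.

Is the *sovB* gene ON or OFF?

ON

Citrulline is absent, so YilX is inactive.
Melibiose is present, so SibC is inactive.
Cu²⁺ is absent, so YilR is inactive.
Itaconate is absent, so DovG is inactive.
Required activator DovG is absent, so *pexR* is not transcribed.
So PexR is not produced.
Required activator YilR is absent, so *zorH* is not transcribed.
So ZorH is not produced.
Homoserine is present, so OxaE is inactive.
With no repressor bound, *jovM* is transcribed.
So JovM is produced and active.
Diaminopimelate is absent, so TemZ is active.
No repressor is bound and JovM and TemZ are active, so *wexH* is transcribed.
So WexH is produced and active.
No repressor is bound and WexH is active, so *ulmT* is transcribed.
So UlmT is produced and active.
No repressor is bound and UlmT is active, so *sovB* is transcribed.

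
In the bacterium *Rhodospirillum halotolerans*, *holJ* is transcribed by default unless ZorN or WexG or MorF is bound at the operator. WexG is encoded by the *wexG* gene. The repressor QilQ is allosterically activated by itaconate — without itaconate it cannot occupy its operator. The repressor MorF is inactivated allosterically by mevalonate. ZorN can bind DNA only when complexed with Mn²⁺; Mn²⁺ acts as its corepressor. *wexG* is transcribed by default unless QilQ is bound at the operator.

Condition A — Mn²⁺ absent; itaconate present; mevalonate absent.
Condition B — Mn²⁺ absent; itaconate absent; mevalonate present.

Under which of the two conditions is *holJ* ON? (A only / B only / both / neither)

neither

Condition A:
Mn²⁺ is absent, so ZorN is inactive.
Itaconate is present, so QilQ is active.
With repressor QilQ bound, *wexG* is not transcribed.
So WexG is not produced.
Mevalonate is absent, so MorF is active.
With repressor MorF bound, *holJ* is not transcribed.
→ *holJ* is OFF in A.
Condition B:
Mn²⁺ is absent, so ZorN is inactive.
Itaconate is absent, so QilQ is inactive.
With no repressor bound, *wexG* is transcribed.
So WexG is produced and active.
Mevalonate is present, so MorF is inactive.
With repressor WexG bound, *holJ* is not transcribed.
→ *holJ* is OFF in B.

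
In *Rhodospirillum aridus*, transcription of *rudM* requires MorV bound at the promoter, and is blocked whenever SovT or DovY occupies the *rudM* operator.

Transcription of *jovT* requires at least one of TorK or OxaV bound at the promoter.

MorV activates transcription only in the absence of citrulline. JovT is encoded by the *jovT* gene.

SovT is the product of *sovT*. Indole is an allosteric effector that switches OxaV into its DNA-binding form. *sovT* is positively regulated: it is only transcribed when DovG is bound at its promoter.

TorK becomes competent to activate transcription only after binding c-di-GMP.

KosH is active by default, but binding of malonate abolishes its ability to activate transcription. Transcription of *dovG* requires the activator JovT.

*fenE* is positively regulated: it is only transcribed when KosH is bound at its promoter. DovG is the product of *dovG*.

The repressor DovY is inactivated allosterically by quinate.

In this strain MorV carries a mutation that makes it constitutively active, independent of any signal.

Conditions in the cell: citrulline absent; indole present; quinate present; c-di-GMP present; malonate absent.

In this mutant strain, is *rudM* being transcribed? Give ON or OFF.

MorV is constitutively active in this strain.
c-di-GMP is present, so TorK is active.
Indole is present, so OxaV is active.
Activator TorK is present, so *jovT* is transcribed.
So JovT is produced and active.
No repressor is bound and JovT is active, so *dovG* is transcribed.
So DovG is produced and active.
No repressor is bound and DovG is active, so *sovT* is transcribed.
So SovT is produced and active.
Quinate is present, so DovY is inactive.
With repressor SovT bound, *rudM* is not transcribed.

OFF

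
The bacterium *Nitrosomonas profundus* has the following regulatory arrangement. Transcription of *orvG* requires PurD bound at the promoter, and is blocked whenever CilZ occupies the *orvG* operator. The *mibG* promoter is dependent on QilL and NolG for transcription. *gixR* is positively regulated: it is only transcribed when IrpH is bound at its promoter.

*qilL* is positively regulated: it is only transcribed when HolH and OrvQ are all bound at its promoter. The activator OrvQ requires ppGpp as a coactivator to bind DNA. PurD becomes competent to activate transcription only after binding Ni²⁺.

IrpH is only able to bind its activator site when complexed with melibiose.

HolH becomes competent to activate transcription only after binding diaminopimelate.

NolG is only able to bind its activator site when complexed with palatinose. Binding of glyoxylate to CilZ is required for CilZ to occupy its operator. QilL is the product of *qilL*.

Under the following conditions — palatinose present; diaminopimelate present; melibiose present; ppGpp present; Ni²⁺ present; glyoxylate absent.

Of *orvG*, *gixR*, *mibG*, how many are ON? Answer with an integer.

Ni²⁺ is present, so PurD is active.
Glyoxylate is absent, so CilZ is inactive.
No repressor is bound and PurD is active, so *orvG* is transcribed.
→ *orvG* is ON.
Melibiose is present, so IrpH is active.
No repressor is bound and IrpH is active, so *gixR* is transcribed.
→ *gixR* is ON.
Diaminopimelate is present, so HolH is active.
ppGpp is present, so OrvQ is active.
No repressor is bound and HolH and OrvQ are active, so *qilL* is transcribed.
So QilL is produced and active.
Palatinose is present, so NolG is active.
No repressor is bound and QilL and NolG are active, so *mibG* is transcribed.
→ *mibG* is ON.
3 of the 3 genes are transcribed.

3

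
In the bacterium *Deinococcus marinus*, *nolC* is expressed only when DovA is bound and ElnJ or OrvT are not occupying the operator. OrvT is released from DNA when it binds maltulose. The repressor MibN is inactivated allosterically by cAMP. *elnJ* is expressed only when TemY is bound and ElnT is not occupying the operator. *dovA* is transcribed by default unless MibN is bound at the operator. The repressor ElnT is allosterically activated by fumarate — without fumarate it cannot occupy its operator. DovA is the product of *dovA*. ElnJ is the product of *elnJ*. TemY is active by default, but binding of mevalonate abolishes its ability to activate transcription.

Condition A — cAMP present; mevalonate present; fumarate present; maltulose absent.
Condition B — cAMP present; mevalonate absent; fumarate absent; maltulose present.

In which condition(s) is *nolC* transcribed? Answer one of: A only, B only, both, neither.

neither

Condition A:
cAMP is present, so MibN is inactive.
With no repressor bound, *dovA* is transcribed.
So DovA is produced and active.
Mevalonate is present, so TemY is inactive.
Fumarate is present, so ElnT is active.
With repressor ElnT bound, *elnJ* is not transcribed.
So ElnJ is not produced.
Maltulose is absent, so OrvT is active.
With repressor OrvT bound, *nolC* is not transcribed.
→ *nolC* is OFF in A.
Condition B:
cAMP is present, so MibN is inactive.
With no repressor bound, *dovA* is transcribed.
So DovA is produced and active.
Mevalonate is absent, so TemY is active.
Fumarate is absent, so ElnT is inactive.
No repressor is bound and TemY is active, so *elnJ* is transcribed.
So ElnJ is produced and active.
Maltulose is present, so OrvT is inactive.
With repressor ElnJ bound, *nolC* is not transcribed.
→ *nolC* is OFF in B.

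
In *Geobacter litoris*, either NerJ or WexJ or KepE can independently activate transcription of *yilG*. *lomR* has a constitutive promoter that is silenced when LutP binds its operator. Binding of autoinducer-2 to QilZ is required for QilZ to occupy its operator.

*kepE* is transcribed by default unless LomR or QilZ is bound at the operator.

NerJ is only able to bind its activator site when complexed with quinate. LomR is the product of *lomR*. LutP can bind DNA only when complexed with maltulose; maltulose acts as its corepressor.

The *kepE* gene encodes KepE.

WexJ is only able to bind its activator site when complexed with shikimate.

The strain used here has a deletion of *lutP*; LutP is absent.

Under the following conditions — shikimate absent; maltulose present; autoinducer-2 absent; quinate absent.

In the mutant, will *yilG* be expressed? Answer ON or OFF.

OFF

Quinate is absent, so NerJ is inactive.
Shikimate is absent, so WexJ is inactive.
LutP is non-functional in this strain, so it has no effect.
With no repressor bound, *lomR* is transcribed.
So LomR is produced and active.
Autoinducer-2 is absent, so QilZ is inactive.
With repressor LomR bound, *kepE* is not transcribed.
So KepE is not produced.
No activator is available at the *yilG* promoter, so *yilG* is not transcribed.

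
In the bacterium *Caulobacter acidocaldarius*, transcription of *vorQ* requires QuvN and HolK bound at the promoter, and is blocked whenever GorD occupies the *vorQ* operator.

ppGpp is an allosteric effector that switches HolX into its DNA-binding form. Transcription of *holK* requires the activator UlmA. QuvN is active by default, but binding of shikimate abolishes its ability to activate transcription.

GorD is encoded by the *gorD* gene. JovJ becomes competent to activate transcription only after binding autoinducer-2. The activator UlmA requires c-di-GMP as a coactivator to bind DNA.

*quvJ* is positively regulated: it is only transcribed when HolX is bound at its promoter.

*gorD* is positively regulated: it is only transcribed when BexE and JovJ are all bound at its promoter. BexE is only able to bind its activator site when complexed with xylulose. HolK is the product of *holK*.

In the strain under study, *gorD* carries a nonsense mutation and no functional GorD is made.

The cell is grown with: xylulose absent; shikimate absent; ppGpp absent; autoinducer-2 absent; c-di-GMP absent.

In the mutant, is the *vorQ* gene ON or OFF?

OFF

GorD is non-functional in this strain, so it has no effect.
Shikimate is absent, so QuvN is active.
c-di-GMP is absent, so UlmA is inactive.
Required activator UlmA is absent, so *holK* is not transcribed.
So HolK is not produced.
Required activator HolK is absent, so *vorQ* is not transcribed.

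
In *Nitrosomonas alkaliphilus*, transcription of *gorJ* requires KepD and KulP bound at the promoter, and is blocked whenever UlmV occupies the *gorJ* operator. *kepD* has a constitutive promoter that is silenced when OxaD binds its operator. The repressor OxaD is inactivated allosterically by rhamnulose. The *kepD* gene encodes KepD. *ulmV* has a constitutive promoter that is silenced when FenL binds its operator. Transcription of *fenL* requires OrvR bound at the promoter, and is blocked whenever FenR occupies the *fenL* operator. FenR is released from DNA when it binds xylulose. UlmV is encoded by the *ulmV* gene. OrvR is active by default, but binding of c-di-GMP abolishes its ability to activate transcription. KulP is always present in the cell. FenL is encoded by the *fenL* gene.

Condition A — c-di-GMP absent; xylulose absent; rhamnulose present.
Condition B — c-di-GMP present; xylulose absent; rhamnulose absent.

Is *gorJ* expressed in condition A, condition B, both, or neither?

neither

Condition A:
c-di-GMP is absent, so OrvR is active.
Xylulose is absent, so FenR is active.
With repressor FenR bound, *fenL* is not transcribed.
So FenL is not produced.
With no repressor bound, *ulmV* is transcribed.
So UlmV is produced and active.
Rhamnulose is present, so OxaD is inactive.
With no repressor bound, *kepD* is transcribed.
So KepD is produced and active.
KulP is produced constitutively and is active.
With repressor UlmV bound, *gorJ* is not transcribed.
→ *gorJ* is OFF in A.
Condition B:
c-di-GMP is present, so OrvR is inactive.
Xylulose is absent, so FenR is active.
With repressor FenR bound, *fenL* is not transcribed.
So FenL is not produced.
With no repressor bound, *ulmV* is transcribed.
So UlmV is produced and active.
Rhamnulose is absent, so OxaD is active.
With repressor OxaD bound, *kepD* is not transcribed.
So KepD is not produced.
KulP is produced constitutively and is active.
With repressor UlmV bound, *gorJ* is not transcribed.
→ *gorJ* is OFF in B.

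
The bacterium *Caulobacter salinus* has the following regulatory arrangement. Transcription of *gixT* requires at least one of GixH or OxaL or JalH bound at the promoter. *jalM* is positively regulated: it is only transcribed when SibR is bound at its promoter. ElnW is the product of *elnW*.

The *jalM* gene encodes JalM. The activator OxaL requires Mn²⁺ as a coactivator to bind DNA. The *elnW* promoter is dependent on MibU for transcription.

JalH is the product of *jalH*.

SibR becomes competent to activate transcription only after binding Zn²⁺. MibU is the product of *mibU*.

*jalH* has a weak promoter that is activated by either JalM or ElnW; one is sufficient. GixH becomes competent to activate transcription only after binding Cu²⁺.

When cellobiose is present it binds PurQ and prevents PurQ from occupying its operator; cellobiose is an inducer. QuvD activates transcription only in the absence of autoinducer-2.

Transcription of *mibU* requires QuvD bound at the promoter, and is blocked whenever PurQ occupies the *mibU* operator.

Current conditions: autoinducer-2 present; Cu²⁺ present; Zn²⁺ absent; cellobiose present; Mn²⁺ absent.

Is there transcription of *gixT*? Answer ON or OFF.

ON

Cu²⁺ is present, so GixH is active.
Mn²⁺ is absent, so OxaL is inactive.
Zn²⁺ is absent, so SibR is inactive.
Required activator SibR is absent, so *jalM* is not transcribed.
So JalM is not produced.
Cellobiose is present, so PurQ is inactive.
Autoinducer-2 is present, so QuvD is inactive.
Required activator QuvD is absent, so *mibU* is not transcribed.
So MibU is not produced.
Required activator MibU is absent, so *elnW* is not transcribed.
So ElnW is not produced.
No activator is available at the *jalH* promoter, so *jalH* is not transcribed.
So JalH is not produced.
Activator GixH is present, so *gixT* is transcribed.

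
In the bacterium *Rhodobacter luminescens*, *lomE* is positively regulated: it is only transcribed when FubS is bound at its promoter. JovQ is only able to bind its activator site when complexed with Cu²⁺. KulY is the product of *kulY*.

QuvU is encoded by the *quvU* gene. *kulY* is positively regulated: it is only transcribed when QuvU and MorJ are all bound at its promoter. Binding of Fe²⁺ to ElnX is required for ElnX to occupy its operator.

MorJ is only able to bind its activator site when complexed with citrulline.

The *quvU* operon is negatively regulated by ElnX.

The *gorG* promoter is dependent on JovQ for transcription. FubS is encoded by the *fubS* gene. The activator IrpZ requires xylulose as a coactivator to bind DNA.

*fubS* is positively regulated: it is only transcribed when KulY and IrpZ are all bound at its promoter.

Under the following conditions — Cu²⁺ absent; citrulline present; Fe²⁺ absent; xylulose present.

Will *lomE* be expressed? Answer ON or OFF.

ON

Fe²⁺ is absent, so ElnX is inactive.
With no repressor bound, *quvU* is transcribed.
So QuvU is produced and active.
Citrulline is present, so MorJ is active.
No repressor is bound and QuvU and MorJ are active, so *kulY* is transcribed.
So KulY is produced and active.
Xylulose is present, so IrpZ is active.
No repressor is bound and KulY and IrpZ are active, so *fubS* is transcribed.
So FubS is produced and active.
No repressor is bound and FubS is active, so *lomE* is transcribed.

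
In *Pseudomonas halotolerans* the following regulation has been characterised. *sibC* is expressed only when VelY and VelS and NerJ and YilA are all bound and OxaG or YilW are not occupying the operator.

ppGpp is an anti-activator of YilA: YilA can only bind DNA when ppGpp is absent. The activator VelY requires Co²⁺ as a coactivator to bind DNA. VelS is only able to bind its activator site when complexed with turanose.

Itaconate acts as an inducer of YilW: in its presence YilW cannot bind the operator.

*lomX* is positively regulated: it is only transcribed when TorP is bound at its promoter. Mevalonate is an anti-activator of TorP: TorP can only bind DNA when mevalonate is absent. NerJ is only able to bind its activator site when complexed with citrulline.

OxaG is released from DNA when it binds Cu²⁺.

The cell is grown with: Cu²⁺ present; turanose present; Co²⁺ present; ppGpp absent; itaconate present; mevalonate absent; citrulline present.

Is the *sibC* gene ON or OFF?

ON

Co²⁺ is present, so VelY is active.
Turanose is present, so VelS is active.
Cu²⁺ is present, so OxaG is inactive.
Itaconate is present, so YilW is inactive.
Citrulline is present, so NerJ is active.
ppGpp is absent, so YilA is active.
No repressor is bound and VelY and VelS and NerJ and YilA are active, so *sibC* is transcribed.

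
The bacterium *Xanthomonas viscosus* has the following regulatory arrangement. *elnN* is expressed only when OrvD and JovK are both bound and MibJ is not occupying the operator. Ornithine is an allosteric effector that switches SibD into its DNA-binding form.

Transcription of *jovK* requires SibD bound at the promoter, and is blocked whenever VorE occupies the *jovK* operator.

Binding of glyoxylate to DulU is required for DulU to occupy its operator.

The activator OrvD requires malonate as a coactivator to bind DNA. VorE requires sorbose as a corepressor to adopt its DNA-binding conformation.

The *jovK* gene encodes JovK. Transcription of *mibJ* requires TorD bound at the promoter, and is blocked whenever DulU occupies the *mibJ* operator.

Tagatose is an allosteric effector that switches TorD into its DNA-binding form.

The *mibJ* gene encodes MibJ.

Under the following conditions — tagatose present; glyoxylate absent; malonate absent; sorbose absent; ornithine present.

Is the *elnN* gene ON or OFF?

OFF

Malonate is absent, so OrvD is inactive.
Ornithine is present, so SibD is active.
Sorbose is absent, so VorE is inactive.
No repressor is bound and SibD is active, so *jovK* is transcribed.
So JovK is produced and active.
Tagatose is present, so TorD is active.
Glyoxylate is absent, so DulU is inactive.
No repressor is bound and TorD is active, so *mibJ* is transcribed.
So MibJ is produced and active.
With repressor MibJ bound, *elnN* is not transcribed.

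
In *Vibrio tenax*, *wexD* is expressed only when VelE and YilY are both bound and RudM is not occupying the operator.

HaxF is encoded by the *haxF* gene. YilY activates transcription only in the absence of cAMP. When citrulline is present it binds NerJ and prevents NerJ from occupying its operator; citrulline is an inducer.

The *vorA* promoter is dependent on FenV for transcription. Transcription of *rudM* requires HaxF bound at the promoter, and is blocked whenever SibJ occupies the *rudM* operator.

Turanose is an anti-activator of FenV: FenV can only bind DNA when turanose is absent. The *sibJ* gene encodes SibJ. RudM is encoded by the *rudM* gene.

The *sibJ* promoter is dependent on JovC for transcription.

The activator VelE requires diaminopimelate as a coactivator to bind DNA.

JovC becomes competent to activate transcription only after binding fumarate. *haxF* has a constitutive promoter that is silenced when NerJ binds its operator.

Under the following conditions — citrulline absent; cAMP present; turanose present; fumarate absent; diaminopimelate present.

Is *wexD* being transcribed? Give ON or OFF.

OFF

Diaminopimelate is present, so VelE is active.
cAMP is present, so YilY is inactive.
Fumarate is absent, so JovC is inactive.
Required activator JovC is absent, so *sibJ* is not transcribed.
So SibJ is not produced.
Citrulline is absent, so NerJ is active.
With repressor NerJ bound, *haxF* is not transcribed.
So HaxF is not produced.
Required activator HaxF is absent, so *rudM* is not transcribed.
So RudM is not produced.
Required activator YilY is absent, so *wexD* is not transcribed.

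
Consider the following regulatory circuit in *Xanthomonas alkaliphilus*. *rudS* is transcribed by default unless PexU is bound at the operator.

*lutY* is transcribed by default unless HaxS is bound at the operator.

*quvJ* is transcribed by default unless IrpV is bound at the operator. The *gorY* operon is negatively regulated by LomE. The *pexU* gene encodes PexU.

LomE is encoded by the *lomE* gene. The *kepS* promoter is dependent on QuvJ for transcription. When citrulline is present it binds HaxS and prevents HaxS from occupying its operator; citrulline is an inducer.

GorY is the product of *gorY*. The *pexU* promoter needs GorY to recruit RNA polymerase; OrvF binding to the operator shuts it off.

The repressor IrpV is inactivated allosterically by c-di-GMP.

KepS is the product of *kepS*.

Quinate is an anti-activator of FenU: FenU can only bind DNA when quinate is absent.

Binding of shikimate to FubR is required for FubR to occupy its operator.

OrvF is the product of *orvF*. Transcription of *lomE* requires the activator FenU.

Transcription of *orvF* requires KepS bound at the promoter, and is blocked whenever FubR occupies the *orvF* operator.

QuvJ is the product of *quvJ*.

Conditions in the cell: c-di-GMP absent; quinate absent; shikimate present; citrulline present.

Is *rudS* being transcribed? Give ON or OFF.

ON

c-di-GMP is absent, so IrpV is active.
With repressor IrpV bound, *quvJ* is not transcribed.
So QuvJ is not produced.
Required activator QuvJ is absent, so *kepS* is not transcribed.
So KepS is not produced.
Shikimate is present, so FubR is active.
With repressor FubR bound, *orvF* is not transcribed.
So OrvF is not produced.
Quinate is absent, so FenU is active.
No repressor is bound and FenU is active, so *lomE* is transcribed.
So LomE is produced and active.
With repressor LomE bound, *gorY* is not transcribed.
So GorY is not produced.
Required activator GorY is absent, so *pexU* is not transcribed.
So PexU is not produced.
With no repressor bound, *rudS* is transcribed.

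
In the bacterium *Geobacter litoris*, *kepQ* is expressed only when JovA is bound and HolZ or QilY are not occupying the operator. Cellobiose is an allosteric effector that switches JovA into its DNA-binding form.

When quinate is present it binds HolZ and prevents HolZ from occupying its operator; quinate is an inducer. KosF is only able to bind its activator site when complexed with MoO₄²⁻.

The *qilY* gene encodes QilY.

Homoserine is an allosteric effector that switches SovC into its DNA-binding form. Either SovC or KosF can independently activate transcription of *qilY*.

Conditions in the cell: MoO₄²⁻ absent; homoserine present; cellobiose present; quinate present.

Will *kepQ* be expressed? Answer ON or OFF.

OFF

Cellobiose is present, so JovA is active.
Quinate is present, so HolZ is inactive.
Homoserine is present, so SovC is active.
MoO₄²⁻ is absent, so KosF is inactive.
Activator SovC is present, so *qilY* is transcribed.
So QilY is produced and active.
With repressor QilY bound, *kepQ* is not transcribed.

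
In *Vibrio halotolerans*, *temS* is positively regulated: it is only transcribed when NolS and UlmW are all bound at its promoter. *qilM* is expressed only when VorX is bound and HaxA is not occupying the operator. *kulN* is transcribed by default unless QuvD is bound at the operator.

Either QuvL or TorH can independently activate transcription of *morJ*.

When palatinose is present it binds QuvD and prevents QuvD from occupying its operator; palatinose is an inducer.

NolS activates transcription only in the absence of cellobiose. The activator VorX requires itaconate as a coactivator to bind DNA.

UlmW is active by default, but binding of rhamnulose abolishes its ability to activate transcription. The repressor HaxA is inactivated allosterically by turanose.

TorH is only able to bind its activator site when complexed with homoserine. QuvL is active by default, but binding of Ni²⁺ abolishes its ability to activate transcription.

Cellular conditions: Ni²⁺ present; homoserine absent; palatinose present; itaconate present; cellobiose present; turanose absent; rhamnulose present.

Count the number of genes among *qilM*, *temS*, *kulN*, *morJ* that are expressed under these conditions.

1

Turanose is absent, so HaxA is active.
Itaconate is present, so VorX is active.
With repressor HaxA bound, *qilM* is not transcribed.
→ *qilM* is OFF.
Cellobiose is present, so NolS is inactive.
Rhamnulose is present, so UlmW is inactive.
Required activator NolS is absent, so *temS* is not transcribed.
→ *temS* is OFF.
Palatinose is present, so QuvD is inactive.
With no repressor bound, *kulN* is transcribed.
→ *kulN* is ON.
Ni²⁺ is present, so QuvL is inactive.
Homoserine is absent, so TorH is inactive.
No activator is available at the *morJ* promoter, so *morJ* is not transcribed.
→ *morJ* is OFF.
1 of the 4 genes is transcribed.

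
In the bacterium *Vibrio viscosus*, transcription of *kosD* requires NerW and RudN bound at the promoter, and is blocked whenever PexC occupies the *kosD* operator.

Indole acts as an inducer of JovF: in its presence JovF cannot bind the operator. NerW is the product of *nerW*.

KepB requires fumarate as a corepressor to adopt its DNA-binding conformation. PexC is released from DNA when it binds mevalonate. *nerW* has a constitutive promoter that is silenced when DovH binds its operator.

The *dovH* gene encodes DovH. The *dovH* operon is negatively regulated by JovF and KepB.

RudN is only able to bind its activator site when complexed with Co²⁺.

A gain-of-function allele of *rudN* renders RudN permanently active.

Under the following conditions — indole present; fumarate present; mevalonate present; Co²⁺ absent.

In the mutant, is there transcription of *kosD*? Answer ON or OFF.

ON

Indole is present, so JovF is inactive.
Fumarate is present, so KepB is active.
With repressor KepB bound, *dovH* is not transcribed.
So DovH is not produced.
With no repressor bound, *nerW* is transcribed.
So NerW is produced and active.
RudN is constitutively active in this strain.
Mevalonate is present, so PexC is inactive.
No repressor is bound and NerW and RudN are active, so *kosD* is transcribed.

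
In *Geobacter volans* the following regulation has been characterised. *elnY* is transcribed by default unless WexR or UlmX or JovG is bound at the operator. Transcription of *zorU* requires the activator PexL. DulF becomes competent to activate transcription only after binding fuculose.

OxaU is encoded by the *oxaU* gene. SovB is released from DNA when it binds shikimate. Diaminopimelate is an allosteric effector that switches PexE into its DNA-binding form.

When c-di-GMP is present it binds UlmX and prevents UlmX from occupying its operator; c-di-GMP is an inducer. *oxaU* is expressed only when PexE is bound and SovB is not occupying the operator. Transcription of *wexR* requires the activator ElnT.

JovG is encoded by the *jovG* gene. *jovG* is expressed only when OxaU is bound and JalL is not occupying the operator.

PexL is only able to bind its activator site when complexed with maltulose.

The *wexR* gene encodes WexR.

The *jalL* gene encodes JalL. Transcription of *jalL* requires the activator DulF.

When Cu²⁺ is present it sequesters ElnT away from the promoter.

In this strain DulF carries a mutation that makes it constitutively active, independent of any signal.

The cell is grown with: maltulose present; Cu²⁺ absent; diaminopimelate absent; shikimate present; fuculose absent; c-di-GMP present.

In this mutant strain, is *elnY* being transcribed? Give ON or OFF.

OFF

Cu²⁺ is absent, so ElnT is active.
No repressor is bound and ElnT is active, so *wexR* is transcribed.
So WexR is produced and active.
c-di-GMP is present, so UlmX is inactive.
Diaminopimelate is absent, so PexE is inactive.
Shikimate is present, so SovB is inactive.
Required activator PexE is absent, so *oxaU* is not transcribed.
So OxaU is not produced.
DulF is constitutively active in this strain.
No repressor is bound and DulF is active, so *jalL* is transcribed.
So JalL is produced and active.
With repressor JalL bound, *jovG* is not transcribed.
So JovG is not produced.
With repressor WexR bound, *elnY* is not transcribed.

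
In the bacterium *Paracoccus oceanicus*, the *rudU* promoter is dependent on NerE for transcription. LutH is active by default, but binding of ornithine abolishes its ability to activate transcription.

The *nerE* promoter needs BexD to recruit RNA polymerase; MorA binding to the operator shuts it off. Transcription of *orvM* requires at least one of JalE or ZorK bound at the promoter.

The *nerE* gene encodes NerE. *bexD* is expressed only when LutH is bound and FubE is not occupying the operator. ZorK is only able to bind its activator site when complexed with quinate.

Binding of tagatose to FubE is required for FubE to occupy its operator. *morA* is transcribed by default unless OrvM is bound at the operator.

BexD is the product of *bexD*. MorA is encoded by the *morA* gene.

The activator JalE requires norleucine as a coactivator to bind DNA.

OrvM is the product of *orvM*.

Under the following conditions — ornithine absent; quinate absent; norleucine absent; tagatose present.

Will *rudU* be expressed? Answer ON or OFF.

Norleucine is absent, so JalE is inactive.
Quinate is absent, so ZorK is inactive.
No activator is available at the *orvM* promoter, so *orvM* is not transcribed.
So OrvM is not produced.
With no repressor bound, *morA* is transcribed.
So MorA is produced and active.
Tagatose is present, so FubE is active.
Ornithine is absent, so LutH is active.
With repressor FubE bound, *bexD* is not transcribed.
So BexD is not produced.
With repressor MorA bound, *nerE* is not transcribed.
So NerE is not produced.
Required activator NerE is absent, so *rudU* is not transcribed.

OFF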